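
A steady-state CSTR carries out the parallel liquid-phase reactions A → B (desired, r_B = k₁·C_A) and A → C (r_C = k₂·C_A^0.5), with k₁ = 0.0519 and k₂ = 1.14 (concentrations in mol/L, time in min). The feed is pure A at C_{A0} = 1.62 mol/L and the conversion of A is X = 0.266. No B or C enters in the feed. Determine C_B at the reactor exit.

0.0204 mol/L

Exit C_A = C_{A0}(1−X) = 1.62×0.734 = 1.189 mol/L.
A CSTR operates uniformly at the exit composition, giving r_B = 0.06171 and r_C = 1.243 (each k·C_A^n at C_A = 1.189).
Fraction of consumed A going to B: r_B/(r_B+r_C) = 0.04730.
C_B = 0.04730·C_{A0}·X = 0.04730×1.62×0.266 = 0.0204 mol/L.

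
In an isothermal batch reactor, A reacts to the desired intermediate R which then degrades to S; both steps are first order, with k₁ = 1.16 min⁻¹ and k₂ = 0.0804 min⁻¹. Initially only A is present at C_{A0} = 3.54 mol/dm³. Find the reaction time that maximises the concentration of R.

Setting dC_R/dt = 0 gives t_opt = ln(k₂/k₁)/(k₂−k₁).
= ln(0.0804/1.16)/(0.0804−1.16) = ln(0.06931)/-1.080 = -2.669/-1.080 = 2.47 min.

2.47 min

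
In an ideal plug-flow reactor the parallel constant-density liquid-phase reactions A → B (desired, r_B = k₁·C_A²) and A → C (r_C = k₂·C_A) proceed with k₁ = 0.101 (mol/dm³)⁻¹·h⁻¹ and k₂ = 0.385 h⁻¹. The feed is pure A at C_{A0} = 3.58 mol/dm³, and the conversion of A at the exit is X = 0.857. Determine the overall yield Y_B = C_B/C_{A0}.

C_A = C_{A0}(1−X) = 0.5119 mol/dm³.
Along a PFR/batch, dC_C/dC_A = −r_C/(r_B+r_C) = −k₂/(k₂+k₁·C_A).
Integrating from C_{A0} to C_A: C_C = (0.385/0.101)·ln[(0.385+0.101·3.58)/(0.385+0.101·0.512)] = 3.812·ln(0.7466/0.4367) = 2.044 mol/dm³.
Then C_B = (C_{A0}−C_A) − C_C = 3.068 − 2.044 = 1.024 mol/dm³.
Y_B = C_B/C_{A0} = 1.024/3.58 = 0.286.

0.286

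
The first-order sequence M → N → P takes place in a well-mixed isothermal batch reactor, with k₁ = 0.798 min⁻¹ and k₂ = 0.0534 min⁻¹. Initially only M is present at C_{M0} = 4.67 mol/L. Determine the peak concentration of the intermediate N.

3.85 mol/L

At the optimum, C_{N,max}/C_{M0} = (k₁/k₂)^[k₂/(k₂−k₁)].
= (0.798/0.0534)^(0.0534/(0.0534−0.798)) = (14.94)^(-0.07172) = 0.8237.
C_{N,max} = 0.8237×4.67 = 3.85 mol/L.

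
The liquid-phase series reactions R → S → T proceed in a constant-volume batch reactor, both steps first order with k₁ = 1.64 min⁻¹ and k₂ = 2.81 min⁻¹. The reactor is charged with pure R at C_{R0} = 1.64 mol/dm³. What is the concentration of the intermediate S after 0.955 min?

The intermediate concentration in a first-order A→B→C sequence is C_S = k₁C_{R0}(e^(−k₁t) − e^(−k₂t))/(k₂−k₁).
e^(−k₁t) = e^(−1.64×0.955) = e^(−1.566) = 0.2088; e^(−k₂t) = e^(−2.684) = 0.06832.
C_S = 1.64×1.64/(2.81−1.64) × (0.2088−0.06832) = 2.299×0.1405 = 0.3230 mol/dm³.

0.323 mol/dm³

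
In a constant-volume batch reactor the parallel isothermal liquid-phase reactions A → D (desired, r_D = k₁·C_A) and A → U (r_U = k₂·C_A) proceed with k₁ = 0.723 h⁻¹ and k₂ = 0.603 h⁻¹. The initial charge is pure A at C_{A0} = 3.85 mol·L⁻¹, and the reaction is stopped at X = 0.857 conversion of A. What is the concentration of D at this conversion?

C_A = C_{A0}(1−X) = 0.5506 mol·L⁻¹.
Both paths are first order in A, so the instantaneous fraction to D is constant: dC_D/d(−C_A) = k₁/(k₁+k₂) = 0.5452.
C_D = 0.5452·(C_{A0}−C_A) = 0.5452×3.299 = 1.80 mol·L⁻¹.

1.80 mol·L⁻¹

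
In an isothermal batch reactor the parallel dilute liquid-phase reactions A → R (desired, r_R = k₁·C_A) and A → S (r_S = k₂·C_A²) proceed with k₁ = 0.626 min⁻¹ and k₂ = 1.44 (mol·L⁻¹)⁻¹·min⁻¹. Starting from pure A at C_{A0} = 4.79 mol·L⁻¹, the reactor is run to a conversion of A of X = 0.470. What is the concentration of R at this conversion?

0.245 mol·L⁻¹

C_A = C_{A0}(1−X) = 2.539 mol·L⁻¹.
Along a PFR/batch, dC_R/dC_A = −r_R/(r_R+r_S) = −k₁/(k₁+k₂·C_A).
Integrating from C_{A0} to C_A: C_R = (0.626/1.44)·ln[(0.626+1.44·4.79)/(0.626+1.44·2.54)] = 0.4347·ln(7.524/4.282) = 0.2450 mol·L⁻¹.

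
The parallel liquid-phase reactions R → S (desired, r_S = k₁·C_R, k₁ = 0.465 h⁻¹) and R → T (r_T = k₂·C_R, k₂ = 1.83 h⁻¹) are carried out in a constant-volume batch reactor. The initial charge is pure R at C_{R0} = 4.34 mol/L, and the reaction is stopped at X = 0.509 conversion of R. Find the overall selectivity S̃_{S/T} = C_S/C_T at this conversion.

0.254

C_R = C_{R0}(1−X) = 2.131 mol/L.
Both paths are first order in R, so the instantaneous fraction to S is constant: dC_S/d(−C_R) = k₁/(k₁+k₂) = 0.2026.
C_S = 0.2026·(C_{R0}−C_R) = 0.2026×2.209 = 0.448 mol/L.
C_T = (C_{R0}−C_R)−C_S = 1.761 mol/L; S̃_{S/T} = 0.4476/1.761 = 0.254.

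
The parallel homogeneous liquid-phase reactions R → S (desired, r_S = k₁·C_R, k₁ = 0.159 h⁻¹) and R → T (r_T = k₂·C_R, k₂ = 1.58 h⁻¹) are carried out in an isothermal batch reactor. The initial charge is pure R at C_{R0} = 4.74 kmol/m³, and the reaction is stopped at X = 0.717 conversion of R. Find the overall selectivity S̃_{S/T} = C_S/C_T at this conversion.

C_R = C_{R0}(1−X) = 1.341 kmol/m³.
Both paths are first order in R, so the instantaneous fraction to S is constant: dC_S/d(−C_R) = k₁/(k₁+k₂) = 0.09143.
C_S = 0.09143·(C_{R0}−C_R) = 0.09143×3.399 = 0.311 kmol/m³.
C_T = (C_{R0}−C_R)−C_S = 3.088 kmol/m³; S̃_{S/T} = 0.3107/3.088 = 0.101.

0.101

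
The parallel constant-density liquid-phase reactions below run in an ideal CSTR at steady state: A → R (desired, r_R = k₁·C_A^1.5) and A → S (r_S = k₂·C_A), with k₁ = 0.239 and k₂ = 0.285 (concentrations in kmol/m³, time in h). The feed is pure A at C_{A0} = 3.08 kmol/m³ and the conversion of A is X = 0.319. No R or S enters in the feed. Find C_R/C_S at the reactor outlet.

Exit C_A = C_{A0}(1−X) = 3.08×0.681 = 2.097 kmol/m³.
Rates in a CSTR are evaluated at the outlet concentration: r_R = 0.239×2.097^1.5 = 0.7260, r_S = 0.285×2.097 = 0.5978.
Overall selectivity = C_R/C_S = r_Rτ/(r_Sτ) = r_R/r_S = 1.21.

1.21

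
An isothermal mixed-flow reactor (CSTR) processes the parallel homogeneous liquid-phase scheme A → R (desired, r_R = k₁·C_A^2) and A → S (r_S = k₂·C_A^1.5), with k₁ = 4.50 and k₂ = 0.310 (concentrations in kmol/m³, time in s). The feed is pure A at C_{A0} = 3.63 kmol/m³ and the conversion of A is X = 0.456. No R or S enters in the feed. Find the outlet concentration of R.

1.58 kmol/m³

Exit C_A = C_{A0}(1−X) = 3.63×0.544 = 1.975 kmol/m³.
A CSTR operates uniformly at the exit composition, giving r_R = 17.55 and r_S = 0.8602 (each k·C_A^n at C_A = 1.975).
Fraction of consumed A going to R: r_R/(r_R+r_S) = 0.9533.
C_R = 0.9533·C_{A0}·X = 0.9533×3.63×0.456 = 1.58 kmol/m³.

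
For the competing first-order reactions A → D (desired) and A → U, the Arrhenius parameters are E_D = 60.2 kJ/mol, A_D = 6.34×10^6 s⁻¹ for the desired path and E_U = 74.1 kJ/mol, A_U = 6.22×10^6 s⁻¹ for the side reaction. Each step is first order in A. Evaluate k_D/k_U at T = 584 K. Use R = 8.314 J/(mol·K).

17.8

k_D/k_U = (A_D/A_U)·exp[−(E_D−E_U)/(RT)] = (A_D/A_U)·exp[(E_U−E_D)/(RT)].
(E_U−E_D)/(RT) = (74.1−60.2)×10³/(8.314×584) = 13900/4855 = 2.863.
k_D/k_U = (6.34×10^6/6.22×10^6)·exp(2.863) = 1.019 × 17.51 = 17.8.
Since E_D < E_U, lowering the temperature improves selectivity toward D.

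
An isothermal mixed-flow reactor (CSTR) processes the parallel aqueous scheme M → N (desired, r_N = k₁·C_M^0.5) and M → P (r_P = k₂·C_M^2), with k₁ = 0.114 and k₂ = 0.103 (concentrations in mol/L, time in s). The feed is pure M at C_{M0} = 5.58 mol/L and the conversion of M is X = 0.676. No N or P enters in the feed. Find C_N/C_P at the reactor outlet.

Exit C_M = C_{M0}(1−X) = 5.58×0.324 = 1.808 mol/L.
Rates in a CSTR are evaluated at the outlet concentration: r_N = 0.114×1.808^0.5 = 0.1533, r_P = 0.103×1.808^2 = 0.3367.
Overall selectivity = C_N/C_P = r_Nτ/(r_Pτ) = r_N/r_P = 0.455.

0.455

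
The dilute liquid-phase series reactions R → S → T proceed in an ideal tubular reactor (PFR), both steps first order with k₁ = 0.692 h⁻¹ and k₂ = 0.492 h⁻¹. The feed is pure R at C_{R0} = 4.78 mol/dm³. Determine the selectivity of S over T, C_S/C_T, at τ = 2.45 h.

For first-order series with pure R initially, C_S(τ) = k₁C_{R0}/(k₂−k₁)·(e^(−k₁τ) − e^(−k₂τ)).
e^(−k₁τ) = e^(−0.692×2.45) = e^(−1.695) = 0.1835; e^(−k₂τ) = e^(−1.205) = 0.2996.
C_S = 0.692×4.78/(0.492−0.692) × (0.1835−0.2996) = (-16.54)×(-0.1160) = 1.919 mol/dm³.
C_R = C_{R0}e^(−k₁τ) = 0.8773 mol/dm³, so C_T = C_{R0}−C_R−C_S = 1.983 mol/dm³; C_S/C_T = 0.968.

0.968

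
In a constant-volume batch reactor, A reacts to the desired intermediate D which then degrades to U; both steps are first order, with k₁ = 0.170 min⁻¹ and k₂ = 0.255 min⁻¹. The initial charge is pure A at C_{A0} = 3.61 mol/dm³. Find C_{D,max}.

1.07 mol/dm³

Evaluating C_D at t_opt = ln(k₂/k₁)/(k₂−k₁) gives C_{D,max}/C_{A0} = (k₁/k₂)^[k₂/(k₂−k₁)].
= (0.170/0.255)^(0.255/(0.255−0.170)) = (0.6667)^(3.000) = 0.2963.
C_{D,max} = 0.2963×3.61 = 1.07 mol/dm³.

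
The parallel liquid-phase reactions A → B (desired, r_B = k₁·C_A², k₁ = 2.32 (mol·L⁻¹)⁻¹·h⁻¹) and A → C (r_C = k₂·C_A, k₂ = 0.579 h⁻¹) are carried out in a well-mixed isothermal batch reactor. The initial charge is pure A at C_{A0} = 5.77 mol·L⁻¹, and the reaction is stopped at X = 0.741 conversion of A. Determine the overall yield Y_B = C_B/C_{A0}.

0.687

C_A = C_{A0}(1−X) = 1.494 mol·L⁻¹.
Along a PFR/batch, dC_C/dC_A = −r_C/(r_B+r_C) = −k₂/(k₂+k₁·C_A).
Integrating from C_{A0} to C_A: C_C = (0.579/2.32)·ln[(0.579+2.32·5.77)/(0.579+2.32·1.49)] = 0.2496·ln(13.97/4.046) = 0.3092 mol·L⁻¹.
Then C_B = (C_{A0}−C_A) − C_C = 4.276 − 0.3092 = 3.966 mol·L⁻¹.
Y_B = C_B/C_{A0} = 3.966/5.77 = 0.687.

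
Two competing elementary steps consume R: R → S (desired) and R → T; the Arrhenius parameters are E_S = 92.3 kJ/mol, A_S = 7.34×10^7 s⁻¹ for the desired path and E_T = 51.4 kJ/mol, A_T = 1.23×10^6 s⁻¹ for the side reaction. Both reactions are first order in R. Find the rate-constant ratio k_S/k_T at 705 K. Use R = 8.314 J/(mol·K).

0.0556

Since both paths have the same order in R, the concentration cancels and S_{S/T} = k_S/k_T = (A_S/A_T)·exp[(E_T−E_S)/(RT)].
(E_T−E_S)/(RT) = (51.4−92.3)×10³/(8.314×705) = -40900/5861 = -6.978.
k_S/k_T = (7.34×10^7/1.23×10^6)·exp(-6.978) = 59.67 × 9.323×10^-4 = 0.0556.
Since E_S > E_T, raising the temperature improves selectivity toward S.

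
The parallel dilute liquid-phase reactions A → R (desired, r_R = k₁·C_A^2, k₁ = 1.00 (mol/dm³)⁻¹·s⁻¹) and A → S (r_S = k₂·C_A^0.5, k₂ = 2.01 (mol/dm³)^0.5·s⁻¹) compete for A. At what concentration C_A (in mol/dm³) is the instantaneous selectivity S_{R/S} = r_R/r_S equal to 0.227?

0.593 mol/dm³

S_{R/S} = (k₁/k₂)·C_A^1.5 ⇒ C_A = (S·k₂/k₁)^(1/1.5).
= (0.227×2.01/1.00)^(0.6667) = (0.4563)^(0.6667) = 0.593 mol/dm³.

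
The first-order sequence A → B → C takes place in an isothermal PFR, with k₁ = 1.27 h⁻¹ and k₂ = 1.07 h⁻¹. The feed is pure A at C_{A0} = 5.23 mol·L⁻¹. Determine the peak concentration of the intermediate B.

2.09 mol·L⁻¹

At the optimum, C_{B,max}/C_{A0} = (k₁/k₂)^[k₂/(k₂−k₁)].
= (1.27/1.07)^(1.07/(1.07−1.27)) = (1.187)^(-5.350) = 0.3998.
C_{B,max} = 0.3998×5.23 = 2.09 mol·L⁻¹.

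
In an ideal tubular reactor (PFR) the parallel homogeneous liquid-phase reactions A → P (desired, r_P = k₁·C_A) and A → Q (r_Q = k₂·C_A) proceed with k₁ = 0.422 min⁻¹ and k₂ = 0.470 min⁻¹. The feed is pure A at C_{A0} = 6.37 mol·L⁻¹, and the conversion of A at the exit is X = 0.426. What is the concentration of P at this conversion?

1.28 mol·L⁻¹

C_A = C_{A0}(1−X) = 3.656 mol·L⁻¹.
Both paths are first order in A, so the instantaneous fraction to P is constant: dC_P/d(−C_A) = k₁/(k₁+k₂) = 0.4731.
C_P = 0.4731·(C_{A0}−C_A) = 0.4731×2.714 = 1.28 mol·L⁻¹.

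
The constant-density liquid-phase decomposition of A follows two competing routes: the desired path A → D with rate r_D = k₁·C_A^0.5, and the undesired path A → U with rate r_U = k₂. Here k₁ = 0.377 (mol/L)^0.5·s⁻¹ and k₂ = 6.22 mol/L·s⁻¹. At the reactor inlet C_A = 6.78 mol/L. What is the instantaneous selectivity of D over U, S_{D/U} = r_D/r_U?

S_{D/U} = r_D/r_U = (k₁·C_A^0.5)/(k₂) = (k₁/k₂)·C_A^0.5.
= (0.377×6.780^0.5) / (6.22) = 0.9816/6.220 = 0.158.
Since the desired path is higher order in A, keeping C_A high (PFR or concentrated feed) favours D.

0.158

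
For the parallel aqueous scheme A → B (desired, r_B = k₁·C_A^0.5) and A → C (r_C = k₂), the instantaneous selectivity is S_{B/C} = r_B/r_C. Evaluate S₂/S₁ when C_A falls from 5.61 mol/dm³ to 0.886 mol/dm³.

S_{B/C} = (k₁/k₂)·C_A^0.5, so S₂/S₁ = (C_{A,2}/C_{A,1})^0.5.
= (0.886/5.61)^0.5 = (0.1579)^0.5 = 0.397.

0.397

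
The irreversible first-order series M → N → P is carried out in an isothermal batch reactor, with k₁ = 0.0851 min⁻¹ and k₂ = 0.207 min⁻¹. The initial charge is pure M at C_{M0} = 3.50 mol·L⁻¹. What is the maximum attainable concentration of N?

0.774 mol·L⁻¹

For a first-order series the maximum intermediate yield is C_{N,max}/C_{M0} = (k₁/k₂)^[k₂/(k₂−k₁)].
= (0.0851/0.207)^(0.207/(0.207−0.0851)) = (0.4111)^(1.698) = 0.2210.
C_{N,max} = 0.2210×3.50 = 0.774 mol·L⁻¹.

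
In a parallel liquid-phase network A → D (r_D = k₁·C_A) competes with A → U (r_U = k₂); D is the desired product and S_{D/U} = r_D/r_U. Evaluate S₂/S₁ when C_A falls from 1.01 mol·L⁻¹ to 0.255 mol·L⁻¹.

S_{D/U} = (k₁/k₂)·C_A, so S₂/S₁ = (C_{A,2}/C_{A,1}).
= 0.255/1.01 = 0.252.

0.252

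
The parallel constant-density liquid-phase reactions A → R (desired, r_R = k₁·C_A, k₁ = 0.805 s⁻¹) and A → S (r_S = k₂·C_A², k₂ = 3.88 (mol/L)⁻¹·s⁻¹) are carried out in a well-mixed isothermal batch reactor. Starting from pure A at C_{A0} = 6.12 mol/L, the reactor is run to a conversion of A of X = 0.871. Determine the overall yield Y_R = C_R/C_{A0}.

0.0626

C_A = C_{A0}(1−X) = 0.7895 mol/L.
Along a PFR/batch, dC_R/dC_A = −r_R/(r_R+r_S) = −k₁/(k₁+k₂·C_A).
Integrating from C_{A0} to C_A: C_R = (0.805/3.88)·ln[(0.805+3.88·6.12)/(0.805+3.88·0.789)] = 0.2075·ln(24.55/3.868) = 0.3834 mol/L.
Y_R = C_R/C_{A0} = 0.3834/6.12 = 0.0626.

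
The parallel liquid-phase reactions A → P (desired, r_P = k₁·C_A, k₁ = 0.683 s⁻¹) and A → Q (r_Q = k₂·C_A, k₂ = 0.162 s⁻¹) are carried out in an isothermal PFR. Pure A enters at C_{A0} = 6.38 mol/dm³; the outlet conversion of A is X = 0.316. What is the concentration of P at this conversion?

1.63 mol/dm³

C_A = C_{A0}(1−X) = 4.364 mol/dm³.
Both paths are first order in A, so the instantaneous fraction to P is constant: dC_P/d(−C_A) = k₁/(k₁+k₂) = 0.8083.
C_P = 0.8083·(C_{A0}−C_A) = 0.8083×2.016 = 1.63 mol/dm³.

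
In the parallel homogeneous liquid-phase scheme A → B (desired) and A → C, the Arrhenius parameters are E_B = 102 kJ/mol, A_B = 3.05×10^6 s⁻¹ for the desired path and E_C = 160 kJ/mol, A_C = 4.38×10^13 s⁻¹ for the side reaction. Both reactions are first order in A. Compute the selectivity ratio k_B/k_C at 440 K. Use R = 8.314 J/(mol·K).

0.535

Since both paths have the same order in A, the concentration cancels and S_{B/C} = k_B/k_C = (A_B/A_C)·exp[(E_C−E_B)/(RT)].
(E_C−E_B)/(RT) = (160−102)×10³/(8.314×440) = 58000/3658 = 15.85.
k_B/k_C = (3.05×10^6/4.38×10^13)·exp(15.85) = 6.963×10^-8 × 7.686×10^6 = 0.535.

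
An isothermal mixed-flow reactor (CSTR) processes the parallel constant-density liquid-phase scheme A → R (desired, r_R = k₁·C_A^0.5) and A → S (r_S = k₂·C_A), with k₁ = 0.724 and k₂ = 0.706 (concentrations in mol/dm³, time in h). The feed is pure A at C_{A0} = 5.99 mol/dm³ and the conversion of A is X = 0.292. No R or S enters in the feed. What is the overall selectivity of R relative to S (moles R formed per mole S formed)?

Exit C_A = C_{A0}(1−X) = 5.99×0.708 = 4.241 mol/dm³.
Rates in a CSTR are evaluated at the outlet concentration: r_R = 0.724×4.241^0.5 = 1.491, r_S = 0.706×4.241 = 2.994.
Overall selectivity = C_R/C_S = r_Rτ/(r_Sτ) = r_R/r_S = 0.498.

0.498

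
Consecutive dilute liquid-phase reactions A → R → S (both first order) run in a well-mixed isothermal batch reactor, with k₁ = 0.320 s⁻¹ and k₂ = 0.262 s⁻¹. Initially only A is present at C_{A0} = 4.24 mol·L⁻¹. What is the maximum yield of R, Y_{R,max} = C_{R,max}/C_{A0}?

For a first-order series the maximum intermediate yield is C_{R,max}/C_{A0} = (k₁/k₂)^[k₂/(k₂−k₁)].
= (0.320/0.262)^(0.262/(0.262−0.320)) = (1.221)^(-4.517) = 0.4052.

0.405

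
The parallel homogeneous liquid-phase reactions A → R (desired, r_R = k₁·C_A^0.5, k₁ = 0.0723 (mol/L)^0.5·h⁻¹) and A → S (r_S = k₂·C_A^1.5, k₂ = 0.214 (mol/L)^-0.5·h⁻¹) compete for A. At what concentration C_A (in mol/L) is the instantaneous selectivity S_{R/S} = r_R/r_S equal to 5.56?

S_{R/S} = (k₁/k₂)·C_A⁻¹ ⇒ C_A = (S·k₂/k₁)^(-1).
= (5.56×0.214/0.0723)^(-1) = (16.46)^(-1) = 0.0608 mol/L.

0.0608 mol/L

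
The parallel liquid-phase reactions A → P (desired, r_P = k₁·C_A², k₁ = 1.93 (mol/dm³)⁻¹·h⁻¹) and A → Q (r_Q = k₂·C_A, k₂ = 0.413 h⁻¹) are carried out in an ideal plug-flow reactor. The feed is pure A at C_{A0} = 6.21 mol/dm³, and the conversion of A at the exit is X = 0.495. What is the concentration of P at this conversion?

2.93 mol/dm³

C_A = C_{A0}(1−X) = 3.136 mol/dm³.
Along a PFR/batch, dC_Q/dC_A = −r_Q/(r_P+r_Q) = −k₂/(k₂+k₁·C_A).
Integrating from C_{A0} to C_A: C_Q = (0.413/1.93)·ln[(0.413+1.93·6.21)/(0.413+1.93·3.14)] = 0.2140·ln(12.40/6.466) = 0.1393 mol/dm³.
Then C_P = (C_{A0}−C_A) − C_Q = 3.074 − 0.1393 = 2.935 mol/dm³.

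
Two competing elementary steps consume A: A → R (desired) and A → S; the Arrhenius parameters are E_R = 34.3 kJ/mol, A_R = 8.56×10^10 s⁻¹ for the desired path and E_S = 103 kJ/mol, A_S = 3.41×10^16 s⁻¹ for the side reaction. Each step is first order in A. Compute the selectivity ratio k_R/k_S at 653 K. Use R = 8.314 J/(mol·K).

k_R/k_S = (A_R/A_S)·exp[−(E_R−E_S)/(RT)] = (A_R/A_S)·exp[(E_S−E_R)/(RT)].
(E_S−E_R)/(RT) = (103−34.3)×10³/(8.314×653) = 68700/5429 = 12.65.
k_R/k_S = (8.56×10^10/3.41×10^16)·exp(12.65) = 2.510×10^-6 × 3.131×10^5 = 0.786.

0.786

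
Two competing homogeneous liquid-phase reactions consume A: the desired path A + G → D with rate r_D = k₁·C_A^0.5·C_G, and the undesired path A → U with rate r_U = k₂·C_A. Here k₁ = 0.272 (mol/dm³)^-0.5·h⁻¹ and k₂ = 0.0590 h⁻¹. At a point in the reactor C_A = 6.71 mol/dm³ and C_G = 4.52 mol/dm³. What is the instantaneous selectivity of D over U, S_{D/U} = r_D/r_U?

S_{D/U} = r_D/r_U = (k₁·C_A^0.5·C_G)/(k₂·C_A) = (k₁/k₂)·C_A^-0.5·C_G.
= (0.272×6.710^0.5×4.520) / (0.0590×6.710) = 3.185/0.3959 = 8.04.
The undesired path is higher order in A, so low C_A (CSTR or dilute feed) favours D.

8.04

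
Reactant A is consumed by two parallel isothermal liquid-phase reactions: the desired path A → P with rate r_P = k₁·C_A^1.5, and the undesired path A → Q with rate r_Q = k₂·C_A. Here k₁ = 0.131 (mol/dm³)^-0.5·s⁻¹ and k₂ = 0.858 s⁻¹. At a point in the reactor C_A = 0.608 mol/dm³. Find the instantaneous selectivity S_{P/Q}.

S_{P/Q} = r_P/r_Q = (k₁·C_A^1.5)/(k₂·C_A) = (k₁/k₂)·C_A^0.5.
= (0.131×0.6080^1.5) / (0.858×0.6080) = 0.06211/0.5217 = 0.119.

0.119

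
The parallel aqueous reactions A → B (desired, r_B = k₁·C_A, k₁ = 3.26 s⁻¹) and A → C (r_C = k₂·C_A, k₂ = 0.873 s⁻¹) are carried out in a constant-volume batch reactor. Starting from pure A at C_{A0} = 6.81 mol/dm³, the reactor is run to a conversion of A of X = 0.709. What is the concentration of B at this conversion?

3.81 mol/dm³

C_A = C_{A0}(1−X) = 1.982 mol/dm³.
Both paths are first order in A, so the instantaneous fraction to B is constant: dC_B/d(−C_A) = k₁/(k₁+k₂) = 0.7888.
C_B = 0.7888·(C_{A0}−C_A) = 0.7888×4.828 = 3.81 mol/dm³.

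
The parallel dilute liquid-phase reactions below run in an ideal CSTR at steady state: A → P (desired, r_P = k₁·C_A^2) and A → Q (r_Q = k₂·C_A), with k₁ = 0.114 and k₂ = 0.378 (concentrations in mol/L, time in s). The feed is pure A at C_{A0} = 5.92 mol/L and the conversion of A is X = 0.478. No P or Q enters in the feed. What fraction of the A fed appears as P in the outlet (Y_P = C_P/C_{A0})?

0.231

Exit C_A = C_{A0}(1−X) = 5.92×0.522 = 3.090 mol/L.
A CSTR operates uniformly at the exit composition, giving r_P = 1.089 and r_Q = 1.168 (each k·C_A^n at C_A = 3.090).
Fraction of consumed A going to P: r_P/(r_P+r_Q) = 0.4824.
C_P = 0.4824·C_{A0}·X = 0.4824×5.92×0.478 = 1.37 mol/L; Y_P = C_P/C_{A0} = 0.231.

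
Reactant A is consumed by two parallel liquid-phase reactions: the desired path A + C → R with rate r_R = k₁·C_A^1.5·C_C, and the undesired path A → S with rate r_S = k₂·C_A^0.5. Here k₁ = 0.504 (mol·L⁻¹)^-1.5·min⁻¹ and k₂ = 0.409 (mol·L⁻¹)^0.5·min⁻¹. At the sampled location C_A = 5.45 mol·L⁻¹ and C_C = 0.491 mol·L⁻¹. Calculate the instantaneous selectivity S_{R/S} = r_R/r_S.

3.30

S_{R/S} = r_R/r_S = (k₁·C_A^1.5·C_C)/(k₂·C_A^0.5) = (k₁/k₂)·C_A·C_C.
= (0.504×5.450^1.5×0.4910) / (0.409×5.450^0.5) = 3.149/0.9548 = 3.30.
Since the desired path is higher order in A, keeping C_A high (PFR or concentrated feed) favours R.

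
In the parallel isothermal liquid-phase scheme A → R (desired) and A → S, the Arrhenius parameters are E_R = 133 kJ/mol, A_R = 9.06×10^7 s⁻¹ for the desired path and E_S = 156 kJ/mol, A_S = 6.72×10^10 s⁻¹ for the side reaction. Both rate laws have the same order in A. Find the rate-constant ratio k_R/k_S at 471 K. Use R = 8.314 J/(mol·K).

0.479

Since both paths have the same order in A, the concentration cancels and S_{R/S} = k_R/k_S = (A_R/A_S)·exp[(E_S−E_R)/(RT)].
(E_S−E_R)/(RT) = (156−133)×10³/(8.314×471) = 23000/3916 = 5.873.
k_R/k_S = (9.06×10^7/6.72×10^10)·exp(5.873) = 0.001348 × 355.5 = 0.479.
Since E_R < E_S, lowering the temperature improves selectivity toward R.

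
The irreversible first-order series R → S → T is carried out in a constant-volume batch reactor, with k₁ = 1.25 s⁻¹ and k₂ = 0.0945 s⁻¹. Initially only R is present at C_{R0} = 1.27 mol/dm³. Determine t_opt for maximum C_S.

2.23 s

The intermediate peaks when r₁ = r₂, i.e. k₁e^(−k₁t) = k₂e^(−k₂t), giving t_opt = ln(k₂/k₁)/(k₂−k₁).
= ln(0.0945/1.25)/(0.0945−1.25) = ln(0.07560)/-1.155 = -2.582/-1.155 = 2.23 s.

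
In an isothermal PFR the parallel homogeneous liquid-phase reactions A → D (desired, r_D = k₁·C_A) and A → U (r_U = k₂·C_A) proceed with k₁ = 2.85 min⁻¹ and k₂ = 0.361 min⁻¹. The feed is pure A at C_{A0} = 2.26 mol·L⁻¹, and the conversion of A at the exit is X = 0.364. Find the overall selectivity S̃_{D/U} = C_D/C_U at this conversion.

C_A = C_{A0}(1−X) = 1.437 mol·L⁻¹.
Both paths are first order in A, so the instantaneous fraction to D is constant: dC_D/d(−C_A) = k₁/(k₁+k₂) = 0.8876.
C_D = 0.8876·(C_{A0}−C_A) = 0.8876×0.8226 = 0.730 mol·L⁻¹.
C_U = (C_{A0}−C_A)−C_D = 0.09249 mol·L⁻¹; S̃_{D/U} = 0.7302/0.09249 = 7.89.

7.89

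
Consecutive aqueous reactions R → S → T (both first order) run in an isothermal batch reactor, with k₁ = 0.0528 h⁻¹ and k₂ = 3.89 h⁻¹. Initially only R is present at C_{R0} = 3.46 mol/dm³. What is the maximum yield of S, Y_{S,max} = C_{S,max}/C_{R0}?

At the optimum, C_{S,max}/C_{R0} = (k₁/k₂)^[k₂/(k₂−k₁)].
= (0.0528/3.89)^(3.89/(3.89−0.0528)) = (0.01357)^(1.014) = 0.01279.

0.0128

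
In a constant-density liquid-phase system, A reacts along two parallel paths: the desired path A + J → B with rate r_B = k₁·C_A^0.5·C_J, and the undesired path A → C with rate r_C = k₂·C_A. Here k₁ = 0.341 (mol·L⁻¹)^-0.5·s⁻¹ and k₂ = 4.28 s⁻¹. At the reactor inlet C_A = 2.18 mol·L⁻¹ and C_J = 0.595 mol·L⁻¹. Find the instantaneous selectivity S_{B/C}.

0.0321

S_{B/C} = r_B/r_C = (k₁·C_A^0.5·C_J)/(k₂·C_A) = (k₁/k₂)·C_A^-0.5·C_J.
= (0.341×2.180^0.5×0.5950) / (4.28×2.180) = 0.2996/9.330 = 0.0321.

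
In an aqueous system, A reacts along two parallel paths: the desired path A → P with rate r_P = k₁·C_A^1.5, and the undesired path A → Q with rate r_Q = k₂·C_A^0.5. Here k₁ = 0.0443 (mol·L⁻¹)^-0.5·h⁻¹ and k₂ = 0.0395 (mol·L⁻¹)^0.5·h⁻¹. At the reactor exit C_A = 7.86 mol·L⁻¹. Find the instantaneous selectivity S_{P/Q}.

8.82

S_{P/Q} = r_P/r_Q = (k₁·C_A^1.5)/(k₂·C_A^0.5) = (k₁/k₂)·C_A.
= (0.0443×7.860^1.5) / (0.0395×7.860^0.5) = 0.9762/0.1107 = 8.82.
Since the desired path is higher order in A, keeping C_A high (PFR or concentrated feed) favours P.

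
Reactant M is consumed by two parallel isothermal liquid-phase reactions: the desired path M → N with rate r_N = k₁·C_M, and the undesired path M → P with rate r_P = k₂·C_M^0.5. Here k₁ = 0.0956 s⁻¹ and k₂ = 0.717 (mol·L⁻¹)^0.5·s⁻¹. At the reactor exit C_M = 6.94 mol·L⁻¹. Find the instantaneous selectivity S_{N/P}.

0.351

S_{N/P} = r_N/r_P = (k₁·C_M)/(k₂·C_M^0.5) = (k₁/k₂)·C_M^0.5.
= (0.0956×6.940) / (0.717×6.940^0.5) = 0.6635/1.889 = 0.351.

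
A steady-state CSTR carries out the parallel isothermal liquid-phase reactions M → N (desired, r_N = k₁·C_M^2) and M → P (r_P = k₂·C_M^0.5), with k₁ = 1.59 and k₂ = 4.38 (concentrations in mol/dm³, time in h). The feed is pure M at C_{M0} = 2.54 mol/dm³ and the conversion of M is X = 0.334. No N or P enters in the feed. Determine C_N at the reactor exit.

0.377 mol/dm³

Exit C_M = C_{M0}(1−X) = 2.54×0.666 = 1.692 mol/dm³.
Rates in a CSTR are evaluated at the outlet concentration: r_N = 1.59×1.692^2 = 4.550, r_P = 4.38×1.692^0.5 = 5.697.
Fraction of consumed M going to N: r_N/(r_N+r_P) = 0.4440.
C_N = 0.4440·C_{M0}·X = 0.4440×2.54×0.334 = 0.377 mol/dm³.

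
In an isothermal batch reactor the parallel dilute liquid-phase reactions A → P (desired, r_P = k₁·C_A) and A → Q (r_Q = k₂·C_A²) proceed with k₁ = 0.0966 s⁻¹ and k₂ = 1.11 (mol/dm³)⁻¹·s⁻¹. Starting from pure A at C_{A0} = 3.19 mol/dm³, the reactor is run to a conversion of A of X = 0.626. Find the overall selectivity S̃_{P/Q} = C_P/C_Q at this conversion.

C_A = C_{A0}(1−X) = 1.193 mol/dm³.
Along a PFR/batch, dC_P/dC_A = −r_P/(r_P+r_Q) = −k₁/(k₁+k₂·C_A).
Integrating from C_{A0} to C_A: C_P = (0.0966/1.11)·ln[(0.0966+1.11·3.19)/(0.0966+1.11·1.19)] = 0.08703·ln(3.638/1.421) = 0.08181 mol/dm³.
C_Q = (C_{A0}−C_A)−C_P = 1.915 mol/dm³; S̃_{P/Q} = 0.08181/1.915 = 0.0427.

0.0427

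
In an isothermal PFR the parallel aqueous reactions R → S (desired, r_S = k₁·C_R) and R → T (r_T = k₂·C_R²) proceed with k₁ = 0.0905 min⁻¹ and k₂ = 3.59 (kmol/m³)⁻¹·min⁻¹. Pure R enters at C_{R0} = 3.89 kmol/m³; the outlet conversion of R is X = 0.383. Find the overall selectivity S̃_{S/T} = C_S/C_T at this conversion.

0.00817

C_R = C_{R0}(1−X) = 2.400 kmol/m³.
Along a PFR/batch, dC_S/dC_R = −r_S/(r_S+r_T) = −k₁/(k₁+k₂·C_R).
Integrating from C_{R0} to C_R: C_S = (0.0905/3.59)·ln[(0.0905+3.59·3.89)/(0.0905+3.59·2.40)] = 0.02521·ln(14.06/8.707) = 0.01207 kmol/m³.
C_T = (C_{R0}−C_R)−C_S = 1.478 kmol/m³; S̃_{S/T} = 0.01207/1.478 = 0.00817.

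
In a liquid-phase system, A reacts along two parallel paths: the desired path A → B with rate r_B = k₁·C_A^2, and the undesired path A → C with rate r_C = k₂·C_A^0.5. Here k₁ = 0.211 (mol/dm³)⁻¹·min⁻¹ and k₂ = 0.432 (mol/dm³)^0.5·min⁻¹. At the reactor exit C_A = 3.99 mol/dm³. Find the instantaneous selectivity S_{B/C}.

3.89

S_{B/C} = r_B/r_C = (k₁·C_A^2)/(k₂·C_A^0.5) = (k₁/k₂)·C_A^1.5.
= (0.211×3.990^2) / (0.432×3.990^0.5) = 3.359/0.8629 = 3.89.
Since the desired path is higher order in A, keeping C_A high (PFR or concentrated feed) favours B.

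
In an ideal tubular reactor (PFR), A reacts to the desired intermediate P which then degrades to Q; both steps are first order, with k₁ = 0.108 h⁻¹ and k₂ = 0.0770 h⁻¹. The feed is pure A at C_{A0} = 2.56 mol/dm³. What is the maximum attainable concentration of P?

1.10 mol/dm³

For a first-order series the maximum intermediate yield is C_{P,max}/C_{A0} = (k₁/k₂)^[k₂/(k₂−k₁)].
= (0.108/0.0770)^(0.0770/(0.0770−0.108)) = (1.403)^(-2.484) = 0.4316.
C_{P,max} = 0.4316×2.56 = 1.10 mol/dm³.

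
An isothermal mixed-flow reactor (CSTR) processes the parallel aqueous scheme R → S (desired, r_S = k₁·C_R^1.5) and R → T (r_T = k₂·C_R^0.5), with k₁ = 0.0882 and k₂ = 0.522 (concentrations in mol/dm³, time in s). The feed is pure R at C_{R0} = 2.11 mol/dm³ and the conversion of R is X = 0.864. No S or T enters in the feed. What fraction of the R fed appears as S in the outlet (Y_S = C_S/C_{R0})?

Exit C_R = C_{R0}(1−X) = 2.11×0.136 = 0.2870 mol/dm³.
In a CSTR the entire volume is at exit conditions, so r_S = 0.0882×0.2870^1.5 = 0.01356 and r_T = 0.522×0.2870^0.5 = 0.2796.
Fraction of consumed R going to S: r_S/(r_S+r_T) = 0.04624.
C_S = 0.04624·C_{R0}·X = 0.04624×2.11×0.864 = 0.0843 mol/dm³; Y_S = C_S/C_{R0} = 0.0400.

0.0400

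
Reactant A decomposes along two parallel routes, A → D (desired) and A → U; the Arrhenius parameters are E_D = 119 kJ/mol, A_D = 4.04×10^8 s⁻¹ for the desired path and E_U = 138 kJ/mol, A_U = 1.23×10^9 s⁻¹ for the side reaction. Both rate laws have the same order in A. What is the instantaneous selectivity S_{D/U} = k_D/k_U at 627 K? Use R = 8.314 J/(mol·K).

12.6

With equal orders, S_{D/U} = k_D/k_U = (A_D/A_U)·exp[(E_U−E_D)/(RT)].
(E_U−E_D)/(RT) = (138−119)×10³/(8.314×627) = 19000/5213 = 3.645.
k_D/k_U = (4.04×10^8/1.23×10^9)·exp(3.645) = 0.3285 × 38.28 = 12.6.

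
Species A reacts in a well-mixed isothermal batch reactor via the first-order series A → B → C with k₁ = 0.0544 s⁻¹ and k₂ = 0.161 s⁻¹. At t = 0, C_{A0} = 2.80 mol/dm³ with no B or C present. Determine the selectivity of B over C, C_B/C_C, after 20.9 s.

0.274

The intermediate concentration in a first-order A→B→C sequence is C_B = k₁C_{A0}(e^(−k₁t) − e^(−k₂t))/(k₂−k₁).
e^(−k₁t) = e^(−0.0544×20.9) = e^(−1.137) = 0.3208; e^(−k₂t) = e^(−3.365) = 0.03457.
C_B = 0.0544×2.80/(0.161−0.0544) × (0.3208−0.03457) = 1.429×0.2862 = 0.4090 mol/dm³.
C_A = C_{A0}e^(−k₁t) = 0.8982 mol/dm³, so C_C = C_{A0}−C_A−C_B = 1.493 mol/dm³; C_B/C_C = 0.274.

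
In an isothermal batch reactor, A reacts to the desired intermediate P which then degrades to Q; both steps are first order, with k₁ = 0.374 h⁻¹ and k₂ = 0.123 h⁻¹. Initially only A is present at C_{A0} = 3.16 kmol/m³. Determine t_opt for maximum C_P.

4.43 h

For first-order series the maximum of C_P occurs at t_opt = ln(k₂/k₁)/(k₂−k₁).
= ln(0.123/0.374)/(0.123−0.374) = ln(0.3289)/-0.2510 = -1.112/-0.2510 = 4.43 h.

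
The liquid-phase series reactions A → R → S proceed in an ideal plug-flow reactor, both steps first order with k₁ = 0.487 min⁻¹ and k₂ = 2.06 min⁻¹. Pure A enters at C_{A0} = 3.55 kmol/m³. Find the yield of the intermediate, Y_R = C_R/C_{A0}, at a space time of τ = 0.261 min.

0.0918

The intermediate concentration in a first-order A→B→C sequence is C_R = k₁C_{A0}(e^(−k₁τ) − e^(−k₂τ))/(k₂−k₁).
e^(−k₁τ) = e^(−0.487×0.261) = e^(−0.1271) = 0.8806; e^(−k₂τ) = e^(−0.5377) = 0.5841.
C_R = 0.487×3.55/(2.06−0.487) × (0.8806−0.5841) = 1.099×0.2965 = 0.3259 kmol/m³.
Y_R = C_R/C_{A0} = 0.3259/3.55 = 0.0918.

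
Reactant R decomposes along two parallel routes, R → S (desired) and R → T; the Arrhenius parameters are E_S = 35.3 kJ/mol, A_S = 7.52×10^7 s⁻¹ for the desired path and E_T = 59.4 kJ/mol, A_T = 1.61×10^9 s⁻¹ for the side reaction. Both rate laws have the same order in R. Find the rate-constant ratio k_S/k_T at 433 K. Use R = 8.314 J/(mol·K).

Since both paths have the same order in R, the concentration cancels and S_{S/T} = k_S/k_T = (A_S/A_T)·exp[(E_T−E_S)/(RT)].
(E_T−E_S)/(RT) = (59.4−35.3)×10³/(8.314×433) = 24100/3600 = 6.695.
k_S/k_T = (7.52×10^7/1.61×10^9)·exp(6.695) = 0.04671 × 808.0 = 37.7.

37.7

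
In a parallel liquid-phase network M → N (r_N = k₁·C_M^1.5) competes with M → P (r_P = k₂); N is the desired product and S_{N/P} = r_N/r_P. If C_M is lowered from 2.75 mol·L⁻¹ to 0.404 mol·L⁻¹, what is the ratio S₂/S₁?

S_{N/P} = (k₁/k₂)·C_M^1.5, so S₂/S₁ = (C_{M,2}/C_{M,1})^1.5.
= (0.404/2.75)^1.5 = (0.1469)^1.5 = 0.0563.
Selectivity toward N falls as C_M falls — high-concentration operation is favoured.

0.0563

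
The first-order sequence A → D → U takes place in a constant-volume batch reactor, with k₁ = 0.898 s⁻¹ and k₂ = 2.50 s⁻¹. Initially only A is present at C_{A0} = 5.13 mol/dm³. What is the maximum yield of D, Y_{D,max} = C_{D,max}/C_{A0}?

0.202

At the optimum, C_{D,max}/C_{A0} = (k₁/k₂)^[k₂/(k₂−k₁)].
= (0.898/2.50)^(2.50/(2.50−0.898)) = (0.3592)^(1.561) = 0.2023.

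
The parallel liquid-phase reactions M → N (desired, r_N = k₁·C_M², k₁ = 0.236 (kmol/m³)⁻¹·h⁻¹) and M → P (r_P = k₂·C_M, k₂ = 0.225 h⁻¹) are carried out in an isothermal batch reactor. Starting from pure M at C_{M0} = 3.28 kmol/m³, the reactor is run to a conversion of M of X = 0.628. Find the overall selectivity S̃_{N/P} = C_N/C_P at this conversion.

2.24

C_M = C_{M0}(1−X) = 1.220 kmol/m³.
Along a PFR/batch, dC_P/dC_M = −r_P/(r_N+r_P) = −k₂/(k₂+k₁·C_M).
Integrating from C_{M0} to C_M: C_P = (0.225/0.236)·ln[(0.225+0.236·3.28)/(0.225+0.236·1.22)] = 0.9534·ln(0.9991/0.5130) = 0.6356 kmol/m³.
Then C_N = (C_{M0}−C_M) − C_P = 2.060 − 0.6356 = 1.424 kmol/m³.
S̃_{N/P} = C_N/C_P = 1.424/0.6356 = 2.24.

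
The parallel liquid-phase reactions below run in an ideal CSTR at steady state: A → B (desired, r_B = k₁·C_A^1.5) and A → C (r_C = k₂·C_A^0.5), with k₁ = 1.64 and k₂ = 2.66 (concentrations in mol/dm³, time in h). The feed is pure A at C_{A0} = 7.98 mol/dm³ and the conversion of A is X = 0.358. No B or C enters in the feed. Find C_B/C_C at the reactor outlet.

3.16

Exit C_A = C_{A0}(1−X) = 7.98×0.642 = 5.123 mol/dm³.
Rates in a CSTR are evaluated at the outlet concentration: r_B = 1.64×5.123^1.5 = 19.02, r_C = 2.66×5.123^0.5 = 6.021.
Overall selectivity = C_B/C_C = r_Bτ/(r_Cτ) = r_B/r_C = 3.16.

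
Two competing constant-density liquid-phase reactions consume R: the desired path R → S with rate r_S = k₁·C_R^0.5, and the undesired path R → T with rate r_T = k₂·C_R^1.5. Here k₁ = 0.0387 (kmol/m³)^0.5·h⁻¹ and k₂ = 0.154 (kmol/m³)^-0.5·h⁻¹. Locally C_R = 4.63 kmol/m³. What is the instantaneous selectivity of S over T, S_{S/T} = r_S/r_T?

S_{S/T} = r_S/r_T = (k₁·C_R^0.5)/(k₂·C_R^1.5) = (k₁/k₂)·C_R⁻¹.
= (0.0387×4.630^0.5) / (0.154×4.630^1.5) = 0.08327/1.534 = 0.0543.
The undesired path is higher order in R, so low C_R (CSTR or dilute feed) favours S.

0.0543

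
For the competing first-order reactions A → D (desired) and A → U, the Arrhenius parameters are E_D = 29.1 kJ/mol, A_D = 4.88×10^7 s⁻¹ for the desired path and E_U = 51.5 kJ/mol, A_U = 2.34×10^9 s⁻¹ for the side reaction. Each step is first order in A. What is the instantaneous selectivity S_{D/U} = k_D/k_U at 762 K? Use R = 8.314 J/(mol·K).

k_D/k_U = (A_D/A_U)·exp[−(E_D−E_U)/(RT)] = (A_D/A_U)·exp[(E_U−E_D)/(RT)].
(E_U−E_D)/(RT) = (51.5−29.1)×10³/(8.314×762) = 22400/6335 = 3.536.
k_D/k_U = (4.88×10^7/2.34×10^9)·exp(3.536) = 0.02085 × 34.32 = 0.716.

0.716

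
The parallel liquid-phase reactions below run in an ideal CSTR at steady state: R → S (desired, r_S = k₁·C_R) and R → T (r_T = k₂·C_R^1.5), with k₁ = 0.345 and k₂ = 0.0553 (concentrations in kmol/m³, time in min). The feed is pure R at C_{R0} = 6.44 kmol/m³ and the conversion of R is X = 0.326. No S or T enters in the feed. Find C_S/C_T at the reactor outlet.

Exit C_R = C_{R0}(1−X) = 6.44×0.674 = 4.341 kmol/m³.
A CSTR operates uniformly at the exit composition, giving r_S = 1.497 and r_T = 0.5001 (each k·C_R^n at C_R = 4.341).
Overall selectivity = C_S/C_T = r_Sτ/(r_Tτ) = r_S/r_T = 2.99.

2.99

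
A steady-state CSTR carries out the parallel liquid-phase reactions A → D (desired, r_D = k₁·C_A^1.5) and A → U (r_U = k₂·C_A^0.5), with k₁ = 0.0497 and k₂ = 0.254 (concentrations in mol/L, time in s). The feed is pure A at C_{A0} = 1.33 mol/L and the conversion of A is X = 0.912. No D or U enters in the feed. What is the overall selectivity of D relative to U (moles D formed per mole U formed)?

Exit C_A = C_{A0}(1−X) = 1.33×0.0880 = 0.1170 mol/L.
A CSTR operates uniformly at the exit composition, giving r_D = 0.001990 and r_U = 0.08690 (each k·C_A^n at C_A = 0.1170).
Overall selectivity = C_D/C_U = r_Dτ/(r_Uτ) = r_D/r_U = 0.0229.

0.0229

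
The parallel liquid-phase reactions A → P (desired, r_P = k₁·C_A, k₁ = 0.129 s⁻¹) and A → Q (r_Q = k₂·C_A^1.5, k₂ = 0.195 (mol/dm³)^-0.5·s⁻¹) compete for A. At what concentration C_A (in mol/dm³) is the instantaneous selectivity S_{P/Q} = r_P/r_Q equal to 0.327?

4.09 mol/dm³

S_{P/Q} = (k₁/k₂)·C_A^-0.5 ⇒ C_A = (S·k₂/k₁)^(-2).
= (0.327×0.195/0.129)^(-2) = (0.4943)^(-2) = 4.09 mol/dm³.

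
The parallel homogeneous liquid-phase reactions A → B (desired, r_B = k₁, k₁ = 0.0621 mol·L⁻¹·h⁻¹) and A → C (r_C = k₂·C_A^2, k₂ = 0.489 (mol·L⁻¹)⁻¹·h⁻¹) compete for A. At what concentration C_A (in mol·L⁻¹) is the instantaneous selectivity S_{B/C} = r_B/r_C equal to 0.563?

S_{B/C} = (k₁/k₂)·C_A^-2 ⇒ C_A = (S·k₂/k₁)^(-0.5).
= (0.563×0.489/0.0621)^(-0.5) = (4.433)^(-0.5) = 0.475 mol·L⁻¹.

0.475 mol·L⁻¹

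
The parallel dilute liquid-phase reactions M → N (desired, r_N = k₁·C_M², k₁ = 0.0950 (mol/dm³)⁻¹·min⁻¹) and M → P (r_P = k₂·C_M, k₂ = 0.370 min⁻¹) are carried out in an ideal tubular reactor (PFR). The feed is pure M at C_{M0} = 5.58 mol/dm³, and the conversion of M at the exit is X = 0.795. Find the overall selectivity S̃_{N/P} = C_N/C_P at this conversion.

C_M = C_{M0}(1−X) = 1.144 mol/dm³.
Along a PFR/batch, dC_P/dC_M = −r_P/(r_N+r_P) = −k₂/(k₂+k₁·C_M).
Integrating from C_{M0} to C_M: C_P = (0.370/0.0950)·ln[(0.370+0.0950·5.58)/(0.370+0.0950·1.14)] = 3.895·ln(0.9001/0.4787) = 2.460 mol/dm³.
Then C_N = (C_{M0}−C_M) − C_P = 4.436 − 2.460 = 1.977 mol/dm³.
S̃_{N/P} = C_N/C_P = 1.977/2.460 = 0.804.

0.804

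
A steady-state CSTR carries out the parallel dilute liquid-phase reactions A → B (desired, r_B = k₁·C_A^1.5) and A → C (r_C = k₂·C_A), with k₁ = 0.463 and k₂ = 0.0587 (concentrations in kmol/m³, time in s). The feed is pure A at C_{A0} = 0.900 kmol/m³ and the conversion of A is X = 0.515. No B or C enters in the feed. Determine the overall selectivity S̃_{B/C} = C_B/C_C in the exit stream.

5.21

Exit C_A = C_{A0}(1−X) = 0.900×0.485 = 0.4365 kmol/m³.
A CSTR operates uniformly at the exit composition, giving r_B = 0.1335 and r_C = 0.02562 (each k·C_A^n at C_A = 0.4365).
Overall selectivity = C_B/C_C = r_Bτ/(r_Cτ) = r_B/r_C = 5.21.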